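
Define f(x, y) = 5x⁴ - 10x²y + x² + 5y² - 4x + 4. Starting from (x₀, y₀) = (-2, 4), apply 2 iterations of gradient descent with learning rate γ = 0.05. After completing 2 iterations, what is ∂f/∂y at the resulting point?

-92.79936

∇f = (20x³ - 20xy + 2x - 4, -10x² + 10y)
Step 1: at (-2, 4), ∇f = (-8, 0) → (-2, 4) − 0.05·(-8, 0) = (-1.6, 4)
Step 2: at (-1.6, 4), ∇f = (38.88, 14.4) → (-1.6, 4) − 0.05·(38.88, 14.4) = (-3.544, 3.28)
∂f/∂y at (-3.544, 3.28) = -92.79936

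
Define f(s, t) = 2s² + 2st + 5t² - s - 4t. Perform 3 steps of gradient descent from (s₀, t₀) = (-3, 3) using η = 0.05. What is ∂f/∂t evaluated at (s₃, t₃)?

∇f = (4s + 2t - 1, 2s + 10t - 4)
Step 1: at (-3, 3), ∇f = (-7, 20) → (-3, 3) − 0.05·(-7, 20) = (-2.65, 2)
Step 2: at (-2.65, 2), ∇f = (-7.6, 10.7) → (-2.65, 2) − 0.05·(-7.6, 10.7) = (-2.27, 1.465)
Step 3: at (-2.27, 1.465), ∇f = (-7.15, 6.11) → (-2.27, 1.465) − 0.05·(-7.15, 6.11) = (-1.9125, 1.1595)
∂f/∂t at (-1.9125, 1.1595) = 3.77

3.77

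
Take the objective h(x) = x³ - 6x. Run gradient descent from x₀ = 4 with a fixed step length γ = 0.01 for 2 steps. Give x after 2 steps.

h′(x) = 3x² - 6
Step 1: h′(4) = 42; x₁ = 4 − 0.01·42 = 3.58
Step 2: h′(3.58) = 32.4492; x₂ = 3.58 − 0.01·32.4492 = 3.255508

3.255508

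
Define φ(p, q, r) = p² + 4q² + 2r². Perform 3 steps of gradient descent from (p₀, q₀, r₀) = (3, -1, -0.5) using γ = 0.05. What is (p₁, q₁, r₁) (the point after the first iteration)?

(2.7, -0.6, -0.4)

∇φ = (2p, 8q, 4r)
(p₁, q₁, r₁) = (3, -1, -0.5) − 0.05·(6, -8, -2) = (2.7, -0.6, -0.4)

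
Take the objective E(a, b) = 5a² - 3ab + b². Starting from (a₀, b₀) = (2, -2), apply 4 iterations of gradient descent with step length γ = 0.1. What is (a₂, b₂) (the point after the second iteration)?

(-0.3, -0.98)

∇E = (10a - 3b, -3a + 2b)
Step 1: at (2, -2), ∇E = (26, -10) → (2, -2) − 0.1·(26, -10) = (-0.6, -1)
Step 2: at (-0.6, -1), ∇E = (-3, -0.2) → (-0.6, -1) − 0.1·(-3, -0.2) = (-0.3, -0.98)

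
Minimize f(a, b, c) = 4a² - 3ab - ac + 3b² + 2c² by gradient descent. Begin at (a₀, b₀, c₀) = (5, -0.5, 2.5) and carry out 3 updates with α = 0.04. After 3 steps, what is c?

1.836768

∇f = (8a - 3b - c, -3a + 6b, -a + 4c)
(a₁, b₁, c₁) = (5, -0.5, 2.5) − 0.04·(39, -18, 5) = (3.44, 0.22, 2.3)
(a₂, b₂, c₂) = (3.44, 0.22, 2.3) − 0.04·(24.56, -9, 5.76) = (2.4576, 0.58, 2.0696)
(a₃, b₃, c₃) = (2.4576, 0.58, 2.0696) − 0.04·(15.8512, -3.8928, 5.8208) = (1.823552, 0.735712, 1.836768)
c = 1.836768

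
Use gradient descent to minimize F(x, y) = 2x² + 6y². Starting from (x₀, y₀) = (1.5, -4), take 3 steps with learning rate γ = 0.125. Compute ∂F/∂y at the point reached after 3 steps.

∇F = (4x, 12y)
(x₁, y₁) = (1.5, -4) − 0.125·(6, -48) = (0.75, 2)
(x₂, y₂) = (0.75, 2) − 0.125·(3, 24) = (0.375, -1)
(x₃, y₃) = (0.375, -1) − 0.125·(1.5, -12) = (0.1875, 0.5)
∂F/∂y at (0.1875, 0.5) = 6

6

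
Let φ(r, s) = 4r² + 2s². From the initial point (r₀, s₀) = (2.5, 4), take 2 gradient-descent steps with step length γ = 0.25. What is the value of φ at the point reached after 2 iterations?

25

∇φ = (8r, 4s)
Step 1: at (2.5, 4), ∇φ = (20, 16) → (2.5, 4) − 0.25·(20, 16) = (-2.5, 0)
Step 2: at (-2.5, 0), ∇φ = (-20, 0) → (-2.5, 0) − 0.25·(-20, 0) = (2.5, 0)
φ(2.5, 0) = 25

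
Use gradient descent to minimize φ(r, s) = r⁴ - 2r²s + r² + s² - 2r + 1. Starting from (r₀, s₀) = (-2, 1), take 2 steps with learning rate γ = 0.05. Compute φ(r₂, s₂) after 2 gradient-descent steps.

3.093119600625

∇φ = (4r³ - 4rs + 2r - 2, -2r² + 2s)
Step 1: at (-2, 1), ∇φ = (-30, -6) → (-2, 1) − 0.05·(-30, -6) = (-0.5, 1.3)
Step 2: at (-0.5, 1.3), ∇φ = (-0.9, 2.1) → (-0.5, 1.3) − 0.05·(-0.9, 2.1) = (-0.455, 1.195)
φ(-0.455, 1.195) = 3.093119600625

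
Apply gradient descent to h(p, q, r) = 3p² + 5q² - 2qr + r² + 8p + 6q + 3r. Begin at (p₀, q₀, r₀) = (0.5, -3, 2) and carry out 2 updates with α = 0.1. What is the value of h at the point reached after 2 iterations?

∇h = (6p + 8, 10q - 2r + 6, -2q + 2r + 3)
(p₁, q₁, r₁) = (0.5, -3, 2) − 0.1·(11, -28, 13) = (-0.6, -0.2, 0.7)
(p₂, q₂, r₂) = (-0.6, -0.2, 0.7) − 0.1·(4.4, 2.6, 4.8) = (-1.04, -0.46, 0.22)
h(-1.04, -0.46, 0.22) = -5.8664

-5.8664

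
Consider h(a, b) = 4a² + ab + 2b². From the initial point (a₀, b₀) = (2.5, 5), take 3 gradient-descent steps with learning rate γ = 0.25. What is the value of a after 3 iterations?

-4.140625

∇h = (8a + b, a + 4b)
Step 1: at (2.5, 5), ∇h = (25, 22.5) → (2.5, 5) − 0.25·(25, 22.5) = (-3.75, -0.625)
Step 2: at (-3.75, -0.625), ∇h = (-30.625, -6.25) → (-3.75, -0.625) − 0.25·(-30.625, -6.25) = (3.90625, 0.9375)
Step 3: at (3.90625, 0.9375), ∇h = (32.1875, 7.65625) → (3.90625, 0.9375) − 0.25·(32.1875, 7.65625) = (-4.140625, -0.9765625)
a = -4.140625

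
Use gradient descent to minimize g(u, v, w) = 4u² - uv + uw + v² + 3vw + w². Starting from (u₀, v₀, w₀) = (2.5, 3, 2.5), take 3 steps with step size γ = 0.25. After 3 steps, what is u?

∇g = (8u - v + w, -u + 2v + 3w, u + 3v + 2w)
(u₁, v₁, w₁) = (2.5, 3, 2.5) − 0.25·(19.5, 11, 16.5) = (-2.375, 0.25, -1.625)
(u₂, v₂, w₂) = (-2.375, 0.25, -1.625) − 0.25·(-20.875, -2, -4.875) = (2.84375, 0.75, -0.40625)
(u₃, v₃, w₃) = (2.84375, 0.75, -0.40625) − 0.25·(21.59375, -2.5625, 4.28125) = (-2.5546875, 1.390625, -1.4765625)
u = -2.5546875

-2.5546875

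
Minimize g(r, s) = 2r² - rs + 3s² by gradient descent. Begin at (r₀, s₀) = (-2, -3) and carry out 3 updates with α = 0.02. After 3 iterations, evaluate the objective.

15.960251989888

∇g = (4r - s, -r + 6s)
Step 1: at (-2, -3), ∇g = (-5, -16) → (-2, -3) − 0.02·(-5, -16) = (-1.9, -2.68)
Step 2: at (-1.9, -2.68), ∇g = (-4.92, -14.18) → (-1.9, -2.68) − 0.02·(-4.92, -14.18) = (-1.8016, -2.3964)
Step 3: at (-1.8016, -2.3964), ∇g = (-4.81, -12.5768) → (-1.8016, -2.3964) − 0.02·(-4.81, -12.5768) = (-1.7054, -2.144864)
g(-1.7054, -2.144864) = 15.960251989888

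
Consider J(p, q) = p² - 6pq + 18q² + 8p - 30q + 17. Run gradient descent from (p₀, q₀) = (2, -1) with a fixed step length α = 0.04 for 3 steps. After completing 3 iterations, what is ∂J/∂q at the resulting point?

9.457536

∇J = (2p - 6q + 8, -6p + 36q - 30)
Step 1: at (2, -1), ∇J = (18, -78) → (2, -1) − 0.04·(18, -78) = (1.28, 2.12)
Step 2: at (1.28, 2.12), ∇J = (-2.16, 38.64) → (1.28, 2.12) − 0.04·(-2.16, 38.64) = (1.3664, 0.5744)
Step 3: at (1.3664, 0.5744), ∇J = (7.2864, -17.52) → (1.3664, 0.5744) − 0.04·(7.2864, -17.52) = (1.074944, 1.2752)
∂J/∂q at (1.074944, 1.2752) = 9.457536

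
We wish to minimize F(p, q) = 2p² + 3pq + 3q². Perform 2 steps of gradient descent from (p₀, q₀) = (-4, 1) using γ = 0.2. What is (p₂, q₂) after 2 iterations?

∇F = (4p + 3q, 3p + 6q)
Step 1: at (-4, 1), ∇F = (-13, -6) → (-4, 1) − 0.2·(-13, -6) = (-1.4, 2.2)
Step 2: at (-1.4, 2.2), ∇F = (1, 9) → (-1.4, 2.2) − 0.2·(1, 9) = (-1.6, 0.4)

(-1.6, 0.4)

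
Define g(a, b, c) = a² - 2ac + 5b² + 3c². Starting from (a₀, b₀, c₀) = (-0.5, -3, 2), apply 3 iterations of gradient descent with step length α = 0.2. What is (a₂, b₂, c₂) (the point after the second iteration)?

(0.06, -3, 0.32)

∇g = (2a - 2c, 10b, -2a + 6c)
Step 1: at (-0.5, -3, 2), ∇g = (-5, -30, 13) → (-0.5, -3, 2) − 0.2·(-5, -30, 13) = (0.5, 3, -0.6)
Step 2: at (0.5, 3, -0.6), ∇g = (2.2, 30, -4.6) → (0.5, 3, -0.6) − 0.2·(2.2, 30, -4.6) = (0.06, -3, 0.32)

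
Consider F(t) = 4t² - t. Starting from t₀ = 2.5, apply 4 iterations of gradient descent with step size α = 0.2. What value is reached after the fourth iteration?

0.4328

F′(t) = 8t - 1
t₁ = 2.5 − 0.2·19 = -1.3
t₂ = -1.3 − 0.2·(-11.4) = 0.98
t₃ = 0.98 − 0.2·6.84 = -0.388
t₄ = -0.388 − 0.2·(-4.104) = 0.4328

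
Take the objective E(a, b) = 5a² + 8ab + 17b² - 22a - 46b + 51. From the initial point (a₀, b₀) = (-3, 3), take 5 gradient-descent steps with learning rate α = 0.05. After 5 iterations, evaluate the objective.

∇E = (10a + 8b - 22, 8a + 34b - 46)
(a₁, b₁) = (-3, 3) − 0.05·(-28, 32) = (-1.6, 1.4)
(a₂, b₂) = (-1.6, 1.4) − 0.05·(-26.8, -11.2) = (-0.26, 1.96)
(a₃, b₃) = (-0.26, 1.96) − 0.05·(-8.92, 18.56) = (0.186, 1.032)
(a₄, b₄) = (0.186, 1.032) − 0.05·(-11.884, -9.424) = (0.7802, 1.5032)
(a₅, b₅) = (0.7802, 1.5032) − 0.05·(-2.1724, 11.3504) = (0.88882, 0.93568)
E(0.88882, 0.93568) = 13.8913438036

13.8913438036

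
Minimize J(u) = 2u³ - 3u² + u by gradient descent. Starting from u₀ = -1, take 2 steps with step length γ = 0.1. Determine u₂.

J′(u) = 6u² - 6u + 1
Step 1: J′(-1) = 13; u₁ = -1 − 0.1·13 = -2.3
Step 2: J′(-2.3) = 46.54; u₂ = -2.3 − 0.1·46.54 = -6.954

-6.954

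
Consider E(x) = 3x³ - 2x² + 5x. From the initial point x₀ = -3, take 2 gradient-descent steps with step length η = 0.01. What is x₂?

-5.614836

E′(x) = 9x² - 4x + 5
Step 1: E′(-3) = 98; x₁ = -3 − 0.01·98 = -3.98
Step 2: E′(-3.98) = 163.4836; x₂ = -3.98 − 0.01·163.4836 = -5.614836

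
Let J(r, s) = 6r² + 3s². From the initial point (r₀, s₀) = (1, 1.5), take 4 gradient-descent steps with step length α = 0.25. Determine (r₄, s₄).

∇J = (12r, 6s)
(r₁, s₁) = (1, 1.5) − 0.25·(12, 9) = (-2, -0.75)
(r₂, s₂) = (-2, -0.75) − 0.25·(-24, -4.5) = (4, 0.375)
(r₃, s₃) = (4, 0.375) − 0.25·(48, 2.25) = (-8, -0.1875)
(r₄, s₄) = (-8, -0.1875) − 0.25·(-96, -1.125) = (16, 0.09375)

(16, 0.09375)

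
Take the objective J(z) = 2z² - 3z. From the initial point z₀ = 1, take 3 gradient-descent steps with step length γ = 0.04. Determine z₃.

J′(z) = 4z - 3
z₁ = 1 − 0.04·1 = 0.96
z₂ = 0.96 − 0.04·0.84 = 0.9264
z₃ = 0.9264 − 0.04·0.7056 = 0.898176

0.898176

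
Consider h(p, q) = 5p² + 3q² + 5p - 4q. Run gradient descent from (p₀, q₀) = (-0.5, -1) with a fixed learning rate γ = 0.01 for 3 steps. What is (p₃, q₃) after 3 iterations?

(-0.5, -0.71764)

∇h = (10p + 5, 6q - 4)
(p₁, q₁) = (-0.5, -1) − 0.01·(0, -10) = (-0.5, -0.9)
(p₂, q₂) = (-0.5, -0.9) − 0.01·(0, -9.4) = (-0.5, -0.806)
(p₃, q₃) = (-0.5, -0.806) − 0.01·(0, -8.836) = (-0.5, -0.71764)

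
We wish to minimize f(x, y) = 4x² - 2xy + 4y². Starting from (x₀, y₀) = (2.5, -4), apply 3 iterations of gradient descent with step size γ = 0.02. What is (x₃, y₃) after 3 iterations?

(1.152896, -2.175104)

∇f = (8x - 2y, -2x + 8y)
Step 1: at (2.5, -4), ∇f = (28, -37) → (2.5, -4) − 0.02·(28, -37) = (1.94, -3.26)
Step 2: at (1.94, -3.26), ∇f = (22.04, -29.96) → (1.94, -3.26) − 0.02·(22.04, -29.96) = (1.4992, -2.6608)
Step 3: at (1.4992, -2.6608), ∇f = (17.3152, -24.2848) → (1.4992, -2.6608) − 0.02·(17.3152, -24.2848) = (1.152896, -2.175104)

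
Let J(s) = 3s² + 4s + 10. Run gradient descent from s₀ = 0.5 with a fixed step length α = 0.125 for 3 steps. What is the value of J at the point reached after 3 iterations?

8.66766357421875

J′(s) = 6s + 4
s₁ = 0.5 − 0.125·7 = -0.375
s₂ = -0.375 − 0.125·1.75 = -0.59375
s₃ = -0.59375 − 0.125·0.4375 = -0.6484375
J(-0.6484375) = 8.66766357421875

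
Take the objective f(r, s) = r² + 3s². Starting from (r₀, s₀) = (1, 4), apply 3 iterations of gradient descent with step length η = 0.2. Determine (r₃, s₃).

(0.216, -0.032)

∇f = (2r, 6s)
Step 1: at (1, 4), ∇f = (2, 24) → (1, 4) − 0.2·(2, 24) = (0.6, -0.8)
Step 2: at (0.6, -0.8), ∇f = (1.2, -4.8) → (0.6, -0.8) − 0.2·(1.2, -4.8) = (0.36, 0.16)
Step 3: at (0.36, 0.16), ∇f = (0.72, 0.96) → (0.36, 0.16) − 0.2·(0.72, 0.96) = (0.216, -0.032)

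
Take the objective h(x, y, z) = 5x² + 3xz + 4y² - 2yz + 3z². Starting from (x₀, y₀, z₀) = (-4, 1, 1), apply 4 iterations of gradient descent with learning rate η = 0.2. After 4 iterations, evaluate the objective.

688.00325632

∇h = (10x + 3z, 8y - 2z, 3x - 2y + 6z)
Step 1: at (-4, 1, 1), ∇h = (-37, 6, -8) → (-4, 1, 1) − 0.2·(-37, 6, -8) = (3.4, -0.2, 2.6)
Step 2: at (3.4, -0.2, 2.6), ∇h = (41.8, -6.8, 26.2) → (3.4, -0.2, 2.6) − 0.2·(41.8, -6.8, 26.2) = (-4.96, 1.16, -2.64)
Step 3: at (-4.96, 1.16, -2.64), ∇h = (-57.52, 14.56, -33.04) → (-4.96, 1.16, -2.64) − 0.2·(-57.52, 14.56, -33.04) = (6.544, -1.752, 3.968)
Step 4: at (6.544, -1.752, 3.968), ∇h = (77.344, -21.952, 46.944) → (6.544, -1.752, 3.968) − 0.2·(77.344, -21.952, 46.944) = (-8.9248, 2.6384, -5.4208)
h(-8.9248, 2.6384, -5.4208) = 688.00325632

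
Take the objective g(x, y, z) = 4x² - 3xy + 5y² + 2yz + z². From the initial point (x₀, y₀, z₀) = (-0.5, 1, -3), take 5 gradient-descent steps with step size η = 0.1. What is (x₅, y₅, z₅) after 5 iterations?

(0.16748, 0.372105, -1.34974)

∇g = (8x - 3y, -3x + 10y + 2z, 2y + 2z)
Step 1: at (-0.5, 1, -3), ∇g = (-7, 5.5, -4) → (-0.5, 1, -3) − 0.1·(-7, 5.5, -4) = (0.2, 0.45, -2.6)
Step 2: at (0.2, 0.45, -2.6), ∇g = (0.25, -1.3, -4.3) → (0.2, 0.45, -2.6) − 0.1·(0.25, -1.3, -4.3) = (0.175, 0.58, -2.17)
Step 3: at (0.175, 0.58, -2.17), ∇g = (-0.34, 0.935, -3.18) → (0.175, 0.58, -2.17) − 0.1·(-0.34, 0.935, -3.18) = (0.209, 0.4865, -1.852)
Step 4: at (0.209, 0.4865, -1.852), ∇g = (0.2125, 0.534, -2.731) → (0.209, 0.4865, -1.852) − 0.1·(0.2125, 0.534, -2.731) = (0.18775, 0.4331, -1.5789)
Step 5: at (0.18775, 0.4331, -1.5789), ∇g = (0.2027, 0.60995, -2.2916) → (0.18775, 0.4331, -1.5789) − 0.1·(0.2027, 0.60995, -2.2916) = (0.16748, 0.372105, -1.34974)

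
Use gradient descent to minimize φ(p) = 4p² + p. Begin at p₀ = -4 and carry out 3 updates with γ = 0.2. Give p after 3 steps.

0.712

φ′(p) = 8p + 1
p₁ = -4 − 0.2·(-31) = 2.2
p₂ = 2.2 − 0.2·18.6 = -1.52
p₃ = -1.52 − 0.2·(-11.16) = 0.712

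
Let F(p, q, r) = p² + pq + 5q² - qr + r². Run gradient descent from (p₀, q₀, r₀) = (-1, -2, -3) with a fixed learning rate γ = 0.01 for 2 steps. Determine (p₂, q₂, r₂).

(-0.9226, -1.658, -2.919)

∇F = (2p + q, p + 10q - r, -q + 2r)
Step 1: at (-1, -2, -3), ∇F = (-4, -18, -4) → (-1, -2, -3) − 0.01·(-4, -18, -4) = (-0.96, -1.82, -2.96)
Step 2: at (-0.96, -1.82, -2.96), ∇F = (-3.74, -16.2, -4.1) → (-0.96, -1.82, -2.96) − 0.01·(-3.74, -16.2, -4.1) = (-0.9226, -1.658, -2.919)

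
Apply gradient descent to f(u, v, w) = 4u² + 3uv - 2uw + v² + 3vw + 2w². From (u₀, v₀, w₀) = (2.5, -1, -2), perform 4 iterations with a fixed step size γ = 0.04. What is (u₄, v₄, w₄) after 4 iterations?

∇f = (8u + 3v - 2w, 3u + 2v + 3w, -2u + 3v + 4w)
Step 1: at (2.5, -1, -2), ∇f = (21, -0.5, -16) → (2.5, -1, -2) − 0.04·(21, -0.5, -16) = (1.66, -0.98, -1.36)
Step 2: at (1.66, -0.98, -1.36), ∇f = (13.06, -1.06, -11.7) → (1.66, -0.98, -1.36) − 0.04·(13.06, -1.06, -11.7) = (1.1376, -0.9376, -0.892)
Step 3: at (1.1376, -0.9376, -0.892), ∇f = (8.072, -1.1384, -8.656) → (1.1376, -0.9376, -0.892) − 0.04·(8.072, -1.1384, -8.656) = (0.81472, -0.892064, -0.54576)
Step 4: at (0.81472, -0.892064, -0.54576), ∇f = (4.933088, -0.977248, -6.488672) → (0.81472, -0.892064, -0.54576) − 0.04·(4.933088, -0.977248, -6.488672) = (0.61739648, -0.85297408, -0.28621312)

(0.61739648, -0.85297408, -0.28621312)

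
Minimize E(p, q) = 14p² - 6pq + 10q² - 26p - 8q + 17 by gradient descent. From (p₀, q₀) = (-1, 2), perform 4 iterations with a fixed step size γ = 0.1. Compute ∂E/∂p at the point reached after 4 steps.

-1358.2848

∇E = (28p - 6q - 26, -6p + 20q - 8)
(p₁, q₁) = (-1, 2) − 0.1·(-66, 38) = (5.6, -1.8)
(p₂, q₂) = (5.6, -1.8) − 0.1·(141.6, -77.6) = (-8.56, 5.96)
(p₃, q₃) = (-8.56, 5.96) − 0.1·(-301.44, 162.56) = (21.584, -10.296)
(p₄, q₄) = (21.584, -10.296) − 0.1·(640.128, -343.424) = (-42.4288, 24.0464)
∂E/∂p at (-42.4288, 24.0464) = -1358.2848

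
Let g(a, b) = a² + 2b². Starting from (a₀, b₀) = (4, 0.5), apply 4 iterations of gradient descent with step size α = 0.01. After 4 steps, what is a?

∇g = (2a, 4b)
Step 1: at (4, 0.5), ∇g = (8, 2) → (4, 0.5) − 0.01·(8, 2) = (3.92, 0.48)
Step 2: at (3.92, 0.48), ∇g = (7.84, 1.92) → (3.92, 0.48) − 0.01·(7.84, 1.92) = (3.8416, 0.4608)
Step 3: at (3.8416, 0.4608), ∇g = (7.6832, 1.8432) → (3.8416, 0.4608) − 0.01·(7.6832, 1.8432) = (3.764768, 0.442368)
Step 4: at (3.764768, 0.442368), ∇g = (7.529536, 1.769472) → (3.764768, 0.442368) − 0.01·(7.529536, 1.769472) = (3.68947264, 0.42467328)
a = 3.68947264

3.68947264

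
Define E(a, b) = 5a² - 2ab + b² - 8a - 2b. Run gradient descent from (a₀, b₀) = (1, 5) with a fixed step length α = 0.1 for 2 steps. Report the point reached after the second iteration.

∇E = (10a - 2b - 8, -2a + 2b - 2)
(a₁, b₁) = (1, 5) − 0.1·(-8, 6) = (1.8, 4.4)
(a₂, b₂) = (1.8, 4.4) − 0.1·(1.2, 3.2) = (1.68, 4.08)

(1.68, 4.08)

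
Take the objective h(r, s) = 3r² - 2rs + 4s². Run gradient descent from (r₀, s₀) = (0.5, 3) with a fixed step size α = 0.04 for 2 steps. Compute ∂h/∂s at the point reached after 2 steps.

10.4368

∇h = (6r - 2s, -2r + 8s)
Step 1: at (0.5, 3), ∇h = (-3, 23) → (0.5, 3) − 0.04·(-3, 23) = (0.62, 2.08)
Step 2: at (0.62, 2.08), ∇h = (-0.44, 15.4) → (0.62, 2.08) − 0.04·(-0.44, 15.4) = (0.6376, 1.464)
∂h/∂s at (0.6376, 1.464) = 10.4368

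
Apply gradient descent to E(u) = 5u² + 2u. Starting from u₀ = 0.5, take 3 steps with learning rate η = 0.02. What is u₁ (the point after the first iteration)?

0.36

E′(u) = 10u + 2
Step 1: E′(0.5) = 7; u₁ = 0.5 − 0.02·7 = 0.36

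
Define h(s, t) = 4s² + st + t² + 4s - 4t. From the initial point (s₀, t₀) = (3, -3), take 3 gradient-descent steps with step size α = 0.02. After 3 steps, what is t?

-2.56852

∇h = (8s + t + 4, s + 2t - 4)
Step 1: at (3, -3), ∇h = (25, -7) → (3, -3) − 0.02·(25, -7) = (2.5, -2.86)
Step 2: at (2.5, -2.86), ∇h = (21.14, -7.22) → (2.5, -2.86) − 0.02·(21.14, -7.22) = (2.0772, -2.7156)
Step 3: at (2.0772, -2.7156), ∇h = (17.902, -7.354) → (2.0772, -2.7156) − 0.02·(17.902, -7.354) = (1.71916, -2.56852)
t = -2.56852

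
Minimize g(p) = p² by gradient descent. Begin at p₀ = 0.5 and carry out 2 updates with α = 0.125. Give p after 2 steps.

0.28125

g′(p) = 2p
p₁ = 0.5 − 0.125·1 = 0.375
p₂ = 0.375 − 0.125·0.75 = 0.28125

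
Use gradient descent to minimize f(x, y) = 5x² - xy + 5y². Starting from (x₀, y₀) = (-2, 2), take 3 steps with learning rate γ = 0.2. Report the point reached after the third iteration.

∇f = (10x - y, -x + 10y)
(x₁, y₁) = (-2, 2) − 0.2·(-22, 22) = (2.4, -2.4)
(x₂, y₂) = (2.4, -2.4) − 0.2·(26.4, -26.4) = (-2.88, 2.88)
(x₃, y₃) = (-2.88, 2.88) − 0.2·(-31.68, 31.68) = (3.456, -3.456)

(3.456, -3.456)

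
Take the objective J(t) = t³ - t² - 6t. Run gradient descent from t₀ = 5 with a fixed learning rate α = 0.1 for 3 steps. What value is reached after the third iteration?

J′(t) = 3t² - 2t - 6
t₁ = 5 − 0.1·59 = -0.9
t₂ = -0.9 − 0.1·(-1.77) = -0.723
t₃ = -0.723 − 0.1·(-2.985813) = -0.4244187

-0.4244187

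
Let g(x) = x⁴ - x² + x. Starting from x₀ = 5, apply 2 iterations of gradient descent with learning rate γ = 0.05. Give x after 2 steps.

1472.856775

g′(x) = 4x³ - 2x + 1
x₁ = 5 − 0.05·491 = -19.55
x₂ = -19.55 − 0.05·(-29848.1355) = 1472.856775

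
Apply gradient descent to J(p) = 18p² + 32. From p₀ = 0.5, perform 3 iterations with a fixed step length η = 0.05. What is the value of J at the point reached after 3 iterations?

J′(p) = 36p
Step 1: J′(0.5) = 18; p₁ = 0.5 − 0.05·18 = -0.4
Step 2: J′(-0.4) = -14.4; p₂ = -0.4 − 0.05·(-14.4) = 0.32
Step 3: J′(0.32) = 11.52; p₃ = 0.32 − 0.05·11.52 = -0.256
J(-0.256) = 33.179648

33.179648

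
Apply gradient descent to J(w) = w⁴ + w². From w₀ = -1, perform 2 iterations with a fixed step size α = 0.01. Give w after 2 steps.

J′(w) = 4w³ + 2w
w₁ = -1 − 0.01·(-6) = -0.94
w₂ = -0.94 − 0.01·(-5.202336) = -0.88797664

-0.88797664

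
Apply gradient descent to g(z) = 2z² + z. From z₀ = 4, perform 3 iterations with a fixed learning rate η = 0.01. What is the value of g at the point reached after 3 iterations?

g′(z) = 4z + 1
z₁ = 4 − 0.01·17 = 3.83
z₂ = 3.83 − 0.01·16.32 = 3.6668
z₃ = 3.6668 − 0.01·15.6672 = 3.510128
g(3.510128) = 28.152125152768

28.152125152768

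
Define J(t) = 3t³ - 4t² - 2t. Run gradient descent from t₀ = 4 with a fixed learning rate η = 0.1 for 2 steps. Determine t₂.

J′(t) = 9t² - 8t - 2
Step 1: J′(4) = 110; t₁ = 4 − 0.1·110 = -7
Step 2: J′(-7) = 495; t₂ = -7 − 0.1·495 = -56.5

-56.5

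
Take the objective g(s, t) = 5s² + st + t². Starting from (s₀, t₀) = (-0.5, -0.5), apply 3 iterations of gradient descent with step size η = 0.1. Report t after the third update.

-0.2315

∇g = (10s + t, s + 2t)
Step 1: at (-0.5, -0.5), ∇g = (-5.5, -1.5) → (-0.5, -0.5) − 0.1·(-5.5, -1.5) = (0.05, -0.35)
Step 2: at (0.05, -0.35), ∇g = (0.15, -0.65) → (0.05, -0.35) − 0.1·(0.15, -0.65) = (0.035, -0.285)
Step 3: at (0.035, -0.285), ∇g = (0.065, -0.535) → (0.035, -0.285) − 0.1·(0.065, -0.535) = (0.0285, -0.2315)
t = -0.2315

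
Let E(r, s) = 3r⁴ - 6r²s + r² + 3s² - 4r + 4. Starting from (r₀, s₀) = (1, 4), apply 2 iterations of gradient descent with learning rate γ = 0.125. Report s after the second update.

∇E = (12r³ - 12rs + 2r - 4, -6r² + 6s)
(r₁, s₁) = (1, 4) − 0.125·(-38, 18) = (5.75, 1.75)
(r₂, s₂) = (5.75, 1.75) − 0.125·(2168.0625, -187.875) = (-265.2578125, 25.234375)
s = 25.234375

25.234375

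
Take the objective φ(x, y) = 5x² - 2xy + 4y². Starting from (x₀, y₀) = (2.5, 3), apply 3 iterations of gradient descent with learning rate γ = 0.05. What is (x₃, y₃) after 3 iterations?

∇φ = (10x - 2y, -2x + 8y)
(x₁, y₁) = (2.5, 3) − 0.05·(19, 19) = (1.55, 2.05)
(x₂, y₂) = (1.55, 2.05) − 0.05·(11.4, 13.3) = (0.98, 1.385)
(x₃, y₃) = (0.98, 1.385) − 0.05·(7.03, 9.12) = (0.6285, 0.929)

(0.6285, 0.929)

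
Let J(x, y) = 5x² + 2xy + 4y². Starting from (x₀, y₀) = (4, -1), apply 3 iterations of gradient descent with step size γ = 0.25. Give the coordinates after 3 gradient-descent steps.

∇J = (10x + 2y, 2x + 8y)
Step 1: at (4, -1), ∇J = (38, 0) → (4, -1) − 0.25·(38, 0) = (-5.5, -1)
Step 2: at (-5.5, -1), ∇J = (-57, -19) → (-5.5, -1) − 0.25·(-57, -19) = (8.75, 3.75)
Step 3: at (8.75, 3.75), ∇J = (95, 47.5) → (8.75, 3.75) − 0.25·(95, 47.5) = (-15, -8.125)

(-15, -8.125)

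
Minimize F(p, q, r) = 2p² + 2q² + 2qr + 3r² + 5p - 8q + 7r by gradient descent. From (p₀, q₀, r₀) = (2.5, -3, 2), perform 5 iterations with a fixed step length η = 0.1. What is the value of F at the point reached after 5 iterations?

-20.07889088

∇F = (4p + 5, 4q + 2r - 8, 2q + 6r + 7)
Step 1: at (2.5, -3, 2), ∇F = (15, -16, 13) → (2.5, -3, 2) − 0.1·(15, -16, 13) = (1, -1.4, 0.7)
Step 2: at (1, -1.4, 0.7), ∇F = (9, -12.2, 8.4) → (1, -1.4, 0.7) − 0.1·(9, -12.2, 8.4) = (0.1, -0.18, -0.14)
Step 3: at (0.1, -0.18, -0.14), ∇F = (5.4, -9, 5.8) → (0.1, -0.18, -0.14) − 0.1·(5.4, -9, 5.8) = (-0.44, 0.72, -0.72)
Step 4: at (-0.44, 0.72, -0.72), ∇F = (3.24, -6.56, 4.12) → (-0.44, 0.72, -0.72) − 0.1·(3.24, -6.56, 4.12) = (-0.764, 1.376, -1.132)
Step 5: at (-0.764, 1.376, -1.132), ∇F = (1.944, -4.76, 2.96) → (-0.764, 1.376, -1.132) − 0.1·(1.944, -4.76, 2.96) = (-0.9584, 1.852, -1.428)
F(-0.9584, 1.852, -1.428) = -20.07889088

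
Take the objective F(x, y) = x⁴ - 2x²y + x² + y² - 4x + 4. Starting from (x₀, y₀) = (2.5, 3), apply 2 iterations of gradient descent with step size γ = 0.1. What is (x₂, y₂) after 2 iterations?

(-1.27535, 3.0645)

∇F = (4x³ - 4xy + 2x - 4, -2x² + 2y)
(x₁, y₁) = (2.5, 3) − 0.1·(33.5, -6.5) = (-0.85, 3.65)
(x₂, y₂) = (-0.85, 3.65) − 0.1·(4.2535, 5.855) = (-1.27535, 3.0645)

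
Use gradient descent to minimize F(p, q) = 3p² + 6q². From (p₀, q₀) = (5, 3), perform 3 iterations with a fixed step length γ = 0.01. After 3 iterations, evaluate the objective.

∇F = (6p, 12q)
(p₁, q₁) = (5, 3) − 0.01·(30, 36) = (4.7, 2.64)
(p₂, q₂) = (4.7, 2.64) − 0.01·(28.2, 31.68) = (4.418, 2.3232)
(p₃, q₃) = (4.418, 2.3232) − 0.01·(26.508, 27.8784) = (4.15292, 2.044416)
F(4.15292, 2.044416) = 76.818054265536

76.818054265536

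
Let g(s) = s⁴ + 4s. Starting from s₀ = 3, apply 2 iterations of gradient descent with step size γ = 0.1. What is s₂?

211.9472

g′(s) = 4s³ + 4
Step 1: g′(3) = 112; s₁ = 3 − 0.1·112 = -8.2
Step 2: g′(-8.2) = -2201.472; s₂ = -8.2 − 0.1·(-2201.472) = 211.9472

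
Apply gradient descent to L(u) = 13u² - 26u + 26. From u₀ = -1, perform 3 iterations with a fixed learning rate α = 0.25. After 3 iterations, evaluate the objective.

1439406.3125

L′(u) = 26u - 26
Step 1: L′(-1) = -52; u₁ = -1 − 0.25·(-52) = 12
Step 2: L′(12) = 286; u₂ = 12 − 0.25·286 = -59.5
Step 3: L′(-59.5) = -1573; u₃ = -59.5 − 0.25·(-1573) = 333.75
L(333.75) = 1439406.3125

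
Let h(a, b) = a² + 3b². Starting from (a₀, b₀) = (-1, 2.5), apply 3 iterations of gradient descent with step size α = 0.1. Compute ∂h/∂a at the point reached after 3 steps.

∇h = (2a, 6b)
Step 1: at (-1, 2.5), ∇h = (-2, 15) → (-1, 2.5) − 0.1·(-2, 15) = (-0.8, 1)
Step 2: at (-0.8, 1), ∇h = (-1.6, 6) → (-0.8, 1) − 0.1·(-1.6, 6) = (-0.64, 0.4)
Step 3: at (-0.64, 0.4), ∇h = (-1.28, 2.4) → (-0.64, 0.4) − 0.1·(-1.28, 2.4) = (-0.512, 0.16)
∂h/∂a at (-0.512, 0.16) = -1.024

-1.024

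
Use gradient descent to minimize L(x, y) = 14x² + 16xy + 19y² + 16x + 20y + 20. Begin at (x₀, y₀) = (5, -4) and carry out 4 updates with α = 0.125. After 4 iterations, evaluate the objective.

880184.98846435546875

∇L = (28x + 16y + 16, 16x + 38y + 20)
(x₁, y₁) = (5, -4) − 0.125·(92, -52) = (-6.5, 2.5)
(x₂, y₂) = (-6.5, 2.5) − 0.125·(-126, 11) = (9.25, 1.125)
(x₃, y₃) = (9.25, 1.125) − 0.125·(293, 210.75) = (-27.375, -25.21875)
(x₄, y₄) = (-27.375, -25.21875) − 0.125·(-1154, -1376.3125) = (116.875, 146.8203125)
L(116.875, 146.8203125) = 880184.98846435546875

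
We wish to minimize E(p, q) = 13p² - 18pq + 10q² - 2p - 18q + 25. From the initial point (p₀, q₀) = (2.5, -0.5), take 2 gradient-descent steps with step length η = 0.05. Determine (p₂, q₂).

∇E = (26p - 18q - 2, -18p + 20q - 18)
Step 1: at (2.5, -0.5), ∇E = (72, -73) → (2.5, -0.5) − 0.05·(72, -73) = (-1.1, 3.15)
Step 2: at (-1.1, 3.15), ∇E = (-87.3, 64.8) → (-1.1, 3.15) − 0.05·(-87.3, 64.8) = (3.265, -0.09)

(3.265, -0.09)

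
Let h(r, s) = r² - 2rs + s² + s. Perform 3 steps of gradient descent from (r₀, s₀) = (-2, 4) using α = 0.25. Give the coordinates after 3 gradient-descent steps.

(0.75, 0.5)

∇h = (2r - 2s, -2r + 2s + 1)
(r₁, s₁) = (-2, 4) − 0.25·(-12, 13) = (1, 0.75)
(r₂, s₂) = (1, 0.75) − 0.25·(0.5, 0.5) = (0.875, 0.625)
(r₃, s₃) = (0.875, 0.625) − 0.25·(0.5, 0.5) = (0.75, 0.5)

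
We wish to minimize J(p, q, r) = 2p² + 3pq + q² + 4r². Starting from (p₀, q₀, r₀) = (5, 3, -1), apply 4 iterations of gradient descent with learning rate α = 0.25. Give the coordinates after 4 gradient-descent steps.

∇J = (4p + 3q, 3p + 2q, 8r)
(p₁, q₁, r₁) = (5, 3, -1) − 0.25·(29, 21, -8) = (-2.25, -2.25, 1)
(p₂, q₂, r₂) = (-2.25, -2.25, 1) − 0.25·(-15.75, -11.25, 8) = (1.6875, 0.5625, -1)
(p₃, q₃, r₃) = (1.6875, 0.5625, -1) − 0.25·(8.4375, 6.1875, -8) = (-0.421875, -0.984375, 1)
(p₄, q₄, r₄) = (-0.421875, -0.984375, 1) − 0.25·(-4.640625, -3.234375, 8) = (0.73828125, -0.17578125, -1)

(0.73828125, -0.17578125, -1)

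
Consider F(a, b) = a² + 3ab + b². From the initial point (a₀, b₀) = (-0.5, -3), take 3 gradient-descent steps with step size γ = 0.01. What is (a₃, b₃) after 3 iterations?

∇F = (2a + 3b, 3a + 2b)
Step 1: at (-0.5, -3), ∇F = (-10, -7.5) → (-0.5, -3) − 0.01·(-10, -7.5) = (-0.4, -2.925)
Step 2: at (-0.4, -2.925), ∇F = (-9.575, -7.05) → (-0.4, -2.925) − 0.01·(-9.575, -7.05) = (-0.30425, -2.8545)
Step 3: at (-0.30425, -2.8545), ∇F = (-9.172, -6.62175) → (-0.30425, -2.8545) − 0.01·(-9.172, -6.62175) = (-0.21253, -2.7882825)

(-0.21253, -2.7882825)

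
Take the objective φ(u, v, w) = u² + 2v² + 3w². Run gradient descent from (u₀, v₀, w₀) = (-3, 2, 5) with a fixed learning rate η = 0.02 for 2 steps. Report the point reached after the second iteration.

∇φ = (2u, 4v, 6w)
(u₁, v₁, w₁) = (-3, 2, 5) − 0.02·(-6, 8, 30) = (-2.88, 1.84, 4.4)
(u₂, v₂, w₂) = (-2.88, 1.84, 4.4) − 0.02·(-5.76, 7.36, 26.4) = (-2.7648, 1.6928, 3.872)

(-2.7648, 1.6928, 3.872)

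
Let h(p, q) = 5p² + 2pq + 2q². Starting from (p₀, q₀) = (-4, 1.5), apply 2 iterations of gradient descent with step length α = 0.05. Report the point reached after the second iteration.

(-1.235, 1.495)

∇h = (10p + 2q, 2p + 4q)
(p₁, q₁) = (-4, 1.5) − 0.05·(-37, -2) = (-2.15, 1.6)
(p₂, q₂) = (-2.15, 1.6) − 0.05·(-18.3, 2.1) = (-1.235, 1.495)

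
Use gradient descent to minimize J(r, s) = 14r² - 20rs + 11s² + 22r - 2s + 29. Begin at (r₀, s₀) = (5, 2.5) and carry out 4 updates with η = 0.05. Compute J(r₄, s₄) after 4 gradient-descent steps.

∇J = (28r - 20s + 22, -20r + 22s - 2)
Step 1: at (5, 2.5), ∇J = (112, -47) → (5, 2.5) − 0.05·(112, -47) = (-0.6, 4.85)
Step 2: at (-0.6, 4.85), ∇J = (-91.8, 116.7) → (-0.6, 4.85) − 0.05·(-91.8, 116.7) = (3.99, -0.985)
Step 3: at (3.99, -0.985), ∇J = (153.42, -103.47) → (3.99, -0.985) − 0.05·(153.42, -103.47) = (-3.681, 4.1885)
Step 4: at (-3.681, 4.1885), ∇J = (-164.838, 163.767) → (-3.681, 4.1885) − 0.05·(-164.838, 163.767) = (4.5609, -3.99985)
J(4.5609, -3.99985) = 969.4099408875

969.4099408875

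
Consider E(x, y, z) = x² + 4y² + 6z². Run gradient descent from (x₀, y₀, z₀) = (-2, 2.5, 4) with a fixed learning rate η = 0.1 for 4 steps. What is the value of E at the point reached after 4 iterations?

0.6713984

∇E = (2x, 8y, 12z)
Step 1: at (-2, 2.5, 4), ∇E = (-4, 20, 48) → (-2, 2.5, 4) − 0.1·(-4, 20, 48) = (-1.6, 0.5, -0.8)
Step 2: at (-1.6, 0.5, -0.8), ∇E = (-3.2, 4, -9.6) → (-1.6, 0.5, -0.8) − 0.1·(-3.2, 4, -9.6) = (-1.28, 0.1, 0.16)
Step 3: at (-1.28, 0.1, 0.16), ∇E = (-2.56, 0.8, 1.92) → (-1.28, 0.1, 0.16) − 0.1·(-2.56, 0.8, 1.92) = (-1.024, 0.02, -0.032)
Step 4: at (-1.024, 0.02, -0.032), ∇E = (-2.048, 0.16, -0.384) → (-1.024, 0.02, -0.032) − 0.1·(-2.048, 0.16, -0.384) = (-0.8192, 0.004, 0.0064)
E(-0.8192, 0.004, 0.0064) = 0.6713984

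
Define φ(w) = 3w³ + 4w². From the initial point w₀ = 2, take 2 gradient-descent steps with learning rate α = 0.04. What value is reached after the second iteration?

φ′(w) = 9w² + 8w
Step 1: φ′(2) = 52; w₁ = 2 − 0.04·52 = -0.08
Step 2: φ′(-0.08) = -0.5824; w₂ = -0.08 − 0.04·(-0.5824) = -0.056704

-0.056704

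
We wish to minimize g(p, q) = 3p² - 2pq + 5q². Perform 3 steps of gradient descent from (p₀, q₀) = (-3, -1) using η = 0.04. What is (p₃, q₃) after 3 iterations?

(-1.469632, -0.564544)

∇g = (6p - 2q, -2p + 10q)
(p₁, q₁) = (-3, -1) − 0.04·(-16, -4) = (-2.36, -0.84)
(p₂, q₂) = (-2.36, -0.84) − 0.04·(-12.48, -3.68) = (-1.8608, -0.6928)
(p₃, q₃) = (-1.8608, -0.6928) − 0.04·(-9.7792, -3.2064) = (-1.469632, -0.564544)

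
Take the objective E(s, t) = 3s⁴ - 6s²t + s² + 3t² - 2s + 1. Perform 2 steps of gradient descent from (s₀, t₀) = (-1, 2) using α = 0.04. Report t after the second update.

∇E = (12s³ - 12st + 2s - 2, -6s² + 6t)
Step 1: at (-1, 2), ∇E = (8, 6) → (-1, 2) − 0.04·(8, 6) = (-1.32, 1.76)
Step 2: at (-1.32, 1.76), ∇E = (-4.361216, 0.1056) → (-1.32, 1.76) − 0.04·(-4.361216, 0.1056) = (-1.14555136, 1.755776)
t = 1.755776

1.755776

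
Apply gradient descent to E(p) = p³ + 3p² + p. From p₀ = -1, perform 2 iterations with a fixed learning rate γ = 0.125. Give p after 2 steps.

-0.5234375

E′(p) = 3p² + 6p + 1
p₁ = -1 − 0.125·(-2) = -0.75
p₂ = -0.75 − 0.125·(-1.8125) = -0.5234375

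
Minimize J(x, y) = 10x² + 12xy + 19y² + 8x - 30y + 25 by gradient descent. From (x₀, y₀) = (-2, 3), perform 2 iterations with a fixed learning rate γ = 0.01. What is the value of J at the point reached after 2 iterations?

∇J = (20x + 12y + 8, 12x + 38y - 30)
(x₁, y₁) = (-2, 3) − 0.01·(4, 60) = (-2.04, 2.4)
(x₂, y₂) = (-2.04, 2.4) − 0.01·(-4, 36.72) = (-2, 2.0328)
J(-2, 2.0328) = 17.74204096

17.74204096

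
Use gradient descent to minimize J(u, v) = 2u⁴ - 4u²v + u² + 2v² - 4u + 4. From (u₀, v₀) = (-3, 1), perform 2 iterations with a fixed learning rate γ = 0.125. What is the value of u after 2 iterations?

∇J = (8u³ - 8uv + 2u - 4, -4u² + 4v)
Step 1: at (-3, 1), ∇J = (-202, -32) → (-3, 1) − 0.125·(-202, -32) = (22.25, 5)
Step 2: at (22.25, 5), ∇J = (87271.625, -1960.25) → (22.25, 5) − 0.125·(87271.625, -1960.25) = (-10886.703125, 250.03125)
u = -10886.703125

-10886.703125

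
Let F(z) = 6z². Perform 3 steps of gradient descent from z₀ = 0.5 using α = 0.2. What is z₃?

-1.372

F′(z) = 12z
Step 1: F′(0.5) = 6; z₁ = 0.5 − 0.2·6 = -0.7
Step 2: F′(-0.7) = -8.4; z₂ = -0.7 − 0.2·(-8.4) = 0.98
Step 3: F′(0.98) = 11.76; z₃ = 0.98 − 0.2·11.76 = -1.372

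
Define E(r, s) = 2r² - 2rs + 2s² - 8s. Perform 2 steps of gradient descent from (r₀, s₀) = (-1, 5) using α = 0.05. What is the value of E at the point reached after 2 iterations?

-2.8234

∇E = (4r - 2s, -2r + 4s - 8)
(r₁, s₁) = (-1, 5) − 0.05·(-14, 14) = (-0.3, 4.3)
(r₂, s₂) = (-0.3, 4.3) − 0.05·(-9.8, 9.8) = (0.19, 3.81)
E(0.19, 3.81) = -2.8234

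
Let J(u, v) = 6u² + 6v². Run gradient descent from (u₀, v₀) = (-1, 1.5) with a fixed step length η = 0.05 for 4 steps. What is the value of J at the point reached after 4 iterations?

∇J = (12u, 12v)
Step 1: at (-1, 1.5), ∇J = (-12, 18) → (-1, 1.5) − 0.05·(-12, 18) = (-0.4, 0.6)
Step 2: at (-0.4, 0.6), ∇J = (-4.8, 7.2) → (-0.4, 0.6) − 0.05·(-4.8, 7.2) = (-0.16, 0.24)
Step 3: at (-0.16, 0.24), ∇J = (-1.92, 2.88) → (-0.16, 0.24) − 0.05·(-1.92, 2.88) = (-0.064, 0.096)
Step 4: at (-0.064, 0.096), ∇J = (-0.768, 1.152) → (-0.064, 0.096) − 0.05·(-0.768, 1.152) = (-0.0256, 0.0384)
J(-0.0256, 0.0384) = 0.01277952

0.01277952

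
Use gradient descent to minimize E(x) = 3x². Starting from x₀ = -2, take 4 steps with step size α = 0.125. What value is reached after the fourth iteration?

E′(x) = 6x
x₁ = -2 − 0.125·(-12) = -0.5
x₂ = -0.5 − 0.125·(-3) = -0.125
x₃ = -0.125 − 0.125·(-0.75) = -0.03125
x₄ = -0.03125 − 0.125·(-0.1875) = -0.0078125

-0.0078125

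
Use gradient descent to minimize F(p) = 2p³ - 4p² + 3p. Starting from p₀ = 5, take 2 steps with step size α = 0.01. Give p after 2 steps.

F′(p) = 6p² - 8p + 3
p₁ = 5 − 0.01·113 = 3.87
p₂ = 3.87 − 0.01·61.9014 = 3.250986

3.250986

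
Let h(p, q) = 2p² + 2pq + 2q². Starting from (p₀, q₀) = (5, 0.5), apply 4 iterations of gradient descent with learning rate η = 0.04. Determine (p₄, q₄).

(2.529344, -0.69442432)

∇h = (4p + 2q, 2p + 4q)
(p₁, q₁) = (5, 0.5) − 0.04·(21, 12) = (4.16, 0.02)
(p₂, q₂) = (4.16, 0.02) − 0.04·(16.68, 8.4) = (3.4928, -0.316)
(p₃, q₃) = (3.4928, -0.316) − 0.04·(13.3392, 5.7216) = (2.959232, -0.544864)
(p₄, q₄) = (2.959232, -0.544864) − 0.04·(10.7472, 3.739008) = (2.529344, -0.69442432)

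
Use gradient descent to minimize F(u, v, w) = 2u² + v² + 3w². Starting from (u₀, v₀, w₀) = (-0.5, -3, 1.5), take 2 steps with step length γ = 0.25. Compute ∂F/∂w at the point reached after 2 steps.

∇F = (4u, 2v, 6w)
Step 1: at (-0.5, -3, 1.5), ∇F = (-2, -6, 9) → (-0.5, -3, 1.5) − 0.25·(-2, -6, 9) = (0, -1.5, -0.75)
Step 2: at (0, -1.5, -0.75), ∇F = (0, -3, -4.5) → (0, -1.5, -0.75) − 0.25·(0, -3, -4.5) = (0, -0.75, 0.375)
∂F/∂w at (0, -0.75, 0.375) = 2.25

2.25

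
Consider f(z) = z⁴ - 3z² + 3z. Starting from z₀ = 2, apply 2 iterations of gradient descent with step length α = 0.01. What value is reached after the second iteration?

1.62439068

f′(z) = 4z³ - 6z + 3
Step 1: f′(2) = 23; z₁ = 2 − 0.01·23 = 1.77
Step 2: f′(1.77) = 14.560932; z₂ = 1.77 − 0.01·14.560932 = 1.62439068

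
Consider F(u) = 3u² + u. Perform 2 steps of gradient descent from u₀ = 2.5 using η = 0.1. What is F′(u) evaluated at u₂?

F′(u) = 6u + 1
u₁ = 2.5 − 0.1·16 = 0.9
u₂ = 0.9 − 0.1·6.4 = 0.26
F′(u) at (0.26) = 2.56

2.56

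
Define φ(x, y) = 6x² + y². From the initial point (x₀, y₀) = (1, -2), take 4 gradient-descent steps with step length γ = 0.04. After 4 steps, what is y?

-1.43278592

∇φ = (12x, 2y)
(x₁, y₁) = (1, -2) − 0.04·(12, -4) = (0.52, -1.84)
(x₂, y₂) = (0.52, -1.84) − 0.04·(6.24, -3.68) = (0.2704, -1.6928)
(x₃, y₃) = (0.2704, -1.6928) − 0.04·(3.2448, -3.3856) = (0.140608, -1.557376)
(x₄, y₄) = (0.140608, -1.557376) − 0.04·(1.687296, -3.114752) = (0.07311616, -1.43278592)
y = -1.43278592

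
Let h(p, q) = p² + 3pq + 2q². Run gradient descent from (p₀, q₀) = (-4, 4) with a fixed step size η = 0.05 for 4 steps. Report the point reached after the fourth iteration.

(-4.557225, 3.540625)

∇h = (2p + 3q, 3p + 4q)
Step 1: at (-4, 4), ∇h = (4, 4) → (-4, 4) − 0.05·(4, 4) = (-4.2, 3.8)
Step 2: at (-4.2, 3.8), ∇h = (3, 2.6) → (-4.2, 3.8) − 0.05·(3, 2.6) = (-4.35, 3.67)
Step 3: at (-4.35, 3.67), ∇h = (2.31, 1.63) → (-4.35, 3.67) − 0.05·(2.31, 1.63) = (-4.4655, 3.5885)
Step 4: at (-4.4655, 3.5885), ∇h = (1.8345, 0.9575) → (-4.4655, 3.5885) − 0.05·(1.8345, 0.9575) = (-4.557225, 3.540625)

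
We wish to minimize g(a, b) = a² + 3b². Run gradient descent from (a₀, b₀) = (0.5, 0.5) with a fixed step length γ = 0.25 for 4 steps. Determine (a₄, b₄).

∇g = (2a, 6b)
Step 1: at (0.5, 0.5), ∇g = (1, 3) → (0.5, 0.5) − 0.25·(1, 3) = (0.25, -0.25)
Step 2: at (0.25, -0.25), ∇g = (0.5, -1.5) → (0.25, -0.25) − 0.25·(0.5, -1.5) = (0.125, 0.125)
Step 3: at (0.125, 0.125), ∇g = (0.25, 0.75) → (0.125, 0.125) − 0.25·(0.25, 0.75) = (0.0625, -0.0625)
Step 4: at (0.0625, -0.0625), ∇g = (0.125, -0.375) → (0.0625, -0.0625) − 0.25·(0.125, -0.375) = (0.03125, 0.03125)

(0.03125, 0.03125)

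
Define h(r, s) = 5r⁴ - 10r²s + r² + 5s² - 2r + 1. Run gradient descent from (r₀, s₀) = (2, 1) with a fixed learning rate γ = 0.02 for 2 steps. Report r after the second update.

∇h = (20r³ - 20rs + 2r - 2, -10r² + 10s)
Step 1: at (2, 1), ∇h = (122, -30) → (2, 1) − 0.02·(122, -30) = (-0.44, 1.6)
Step 2: at (-0.44, 1.6), ∇h = (9.49632, 14.064) → (-0.44, 1.6) − 0.02·(9.49632, 14.064) = (-0.6299264, 1.31872)
r = -0.6299264

-0.6299264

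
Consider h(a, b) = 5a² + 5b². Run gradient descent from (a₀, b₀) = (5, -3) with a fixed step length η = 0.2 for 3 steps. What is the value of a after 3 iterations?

∇h = (10a, 10b)
Step 1: at (5, -3), ∇h = (50, -30) → (5, -3) − 0.2·(50, -30) = (-5, 3)
Step 2: at (-5, 3), ∇h = (-50, 30) → (-5, 3) − 0.2·(-50, 30) = (5, -3)
Step 3: at (5, -3), ∇h = (50, -30) → (5, -3) − 0.2·(50, -30) = (-5, 3)
a = -5

-5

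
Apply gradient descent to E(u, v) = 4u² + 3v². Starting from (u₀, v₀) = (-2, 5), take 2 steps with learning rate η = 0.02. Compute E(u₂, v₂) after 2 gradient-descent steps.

52.94309376

∇E = (8u, 6v)
(u₁, v₁) = (-2, 5) − 0.02·(-16, 30) = (-1.68, 4.4)
(u₂, v₂) = (-1.68, 4.4) − 0.02·(-13.44, 26.4) = (-1.4112, 3.872)
E(-1.4112, 3.872) = 52.94309376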